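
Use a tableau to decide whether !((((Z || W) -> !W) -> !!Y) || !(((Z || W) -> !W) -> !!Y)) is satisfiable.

Initial set: {!((((Z || W) -> !W) -> !!Y) || !(((Z || W) -> !W) -> !!Y))}.
!((((Z || W) -> !W) -> !!Y) || !(((Z || W) -> !W) -> !!Y)): α-rule — add !(((Z || W) -> !W) -> !!Y), !!(((Z || W) -> !W) -> !!Y).
!(((Z || W) -> !W) -> !!Y): α-rule — add ((Z || W) -> !W), !!!Y.
!!!Y: drop double negation, giving !Y.
!!(((Z || W) -> !W) -> !!Y): β-rule — branch into !((Z || W) -> !W)  //  !!Y.
  branch 1 (add !((Z || W) -> !W)):
    !((Z || W) -> !W): α-rule — add (Z || W), !!W.
    ((Z || W) -> !W): β-rule — branch into !(Z || W)  //  !W.
      branch 1.1 (add !(Z || W)):
        !(Z || W): α-rule — add !Z, !W.
        × closes — contains both W and !W.
      branch 1.2 (add !W):
        × closes — contains both W and !W.
  branch 2 (add !!Y):
    !!Y: drop double negation, giving Y.
    × closes — contains both Y and !Y.
All 3 branches close.
Every branch closed; the formula is unsatisfiable.

Unsatisfiable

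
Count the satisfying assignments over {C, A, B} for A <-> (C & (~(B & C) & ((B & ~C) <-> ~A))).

Initial set: {(A <-> (C & (~(B & C) & ((B & ~C) <-> ~A))))}.
(A <-> (C & (~(B & C) & ((B & ~C) <-> ~A)))): β-rule — branch into A, (C & (~(B & C) & ((B & ~C) <-> ~A)))  //  ~A, ~(C & (~(B & C) & ((B & ~C) <-> ~A))).
  branch 1 (add A, (C & (~(B & C) & ((B & ~C) <-> ~A)))):
    (C & (~(B & C) & ((B & ~C) <-> ~A))): α-rule — add C, (~(B & C) & ((B & ~C) <-> ~A)).
    (~(B & C) & ((B & ~C) <-> ~A)): α-rule — add ~(B & C), ((B & ~C) <-> ~A).
    ~(B & C): β-rule — branch into ~B  //  ~C.
      branch 1.1 (add ~B):
        ((B & ~C) <-> ~A): β-rule — branch into (B & ~C), ~A  //  ~(B & ~C), ~~A.
          branch 1.1.1 (add (B & ~C), ~A):
            × closes — contains both A and ~A.
          branch 1.1.2 (add ~(B & ~C), ~~A):
            ~(B & ~C): β-rule — branch into ~B  //  ~~C.
              branch 1.1.2.1 (add ~B):
                ○ open, literals {A=1, B=0, C=1}.
              branch 1.1.2.2 (add ~~C):
                ○ open, literals {A=1, B=0, C=1}.
      branch 1.2 (add ~C):
        × closes — contains both C and ~C.
  branch 2 (add ~A, ~(C & (~(B & C) & ((B & ~C) <-> ~A)))):
    ~(C & (~(B & C) & ((B & ~C) <-> ~A))): β-rule — branch into ~C  //  ~(~(B & C) & ((B & ~C) <-> ~A)).
      branch 2.1 (add ~C):
        ○ open, literals {A=0, C=0}.
      branch 2.2 (add ~(~(B & C) & ((B & ~C) <-> ~A))):
        ~(~(B & C) & ((B & ~C) <-> ~A)): β-rule — branch into ~~(B & C)  //  ~((B & ~C) <-> ~A).
          branch 2.2.1 (add ~~(B & C)):
            ~~(B & C): α-rule — add B, C.
            ○ open, literals {A=0, B=1, C=1}.
          branch 2.2.2 (add ~((B & ~C) <-> ~A)):
            ~((B & ~C) <-> ~A): β-rule — branch into (B & ~C), ~~A  //  ~(B & ~C), ~A.
              branch 2.2.2.1 (add (B & ~C), ~~A):
                × closes — contains both A and ~A.
              branch 2.2.2.2 (add ~(B & ~C), ~A):
                ~(B & ~C): β-rule — branch into ~B  //  ~~C.
                  branch 2.2.2.2.1 (add ~B):
                    ○ open, literals {A=0, B=0}.
                  branch 2.2.2.2.2 (add ~~C):
                    ○ open, literals {A=0, C=1}.
3 branches closed, 6 open.
Each open branch fixes some atoms; the unmentioned ones are free. Counting distinct full assignments: branch {A=1, B=0, C=1} (none free) contributes 1 new; branch {A=1, B=0, C=1} (none free) contributes 0 new; branch {A=0, C=0} (B) contributes 2 new; branch {A=0, B=1, C=1} (none free) contributes 1 new; branch {A=0, B=0} (C) contributes 1 new; branch {A=0, C=1} (B) contributes 0 new. Total: 5.

5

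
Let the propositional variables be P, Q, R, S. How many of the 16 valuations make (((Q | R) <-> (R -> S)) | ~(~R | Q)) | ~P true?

Initial set: {((((Q | R) <-> (R -> S)) | ~(~R | Q)) | ~P)}.
((((Q | R) <-> (R -> S)) | ~(~R | Q)) | ~P): β-rule — branch into (((Q | R) <-> (R -> S)) | ~(~R | Q))  //  ~P.
  branch 1 (add (((Q | R) <-> (R -> S)) | ~(~R | Q))):
    (((Q | R) <-> (R -> S)) | ~(~R | Q)): β-rule — branch into ((Q | R) <-> (R -> S))  //  ~(~R | Q).
      branch 1.1 (add ((Q | R) <-> (R -> S))):
        ((Q | R) <-> (R -> S)): β-rule — branch into (Q | R), (R -> S)  //  ~(Q | R), ~(R -> S).
          branch 1.1.1 (add (Q | R), (R -> S)):
            (Q | R): β-rule — branch into Q  //  R.
              branch 1.1.1.1 (add Q):
                (R -> S): β-rule — branch into ~R  //  S.
                  branch 1.1.1.1.1 (add ~R):
                    ○ open, literals {Q=1, R=0}.
                  branch 1.1.1.1.2 (add S):
                    ○ open, literals {Q=1, S=1}.
              branch 1.1.1.2 (add R):
                (R -> S): β-rule — branch into ~R  //  S.
                  branch 1.1.1.2.1 (add ~R):
                    × closes — contains both R and ~R.
                  branch 1.1.1.2.2 (add S):
                    ○ open, literals {R=1, S=1}.
          branch 1.1.2 (add ~(Q | R), ~(R -> S)):
            ~(Q | R): α-rule — add ~Q, ~R.
            ~(R -> S): α-rule — add R, ~S.
            × closes — contains both R and ~R.
      branch 1.2 (add ~(~R | Q)):
        ~(~R | Q): α-rule — add ~~R, ~Q.
        ○ open, literals {Q=0, R=1}.
  branch 2 (add ~P):
    ○ open, literals {P=0}.
2 branches closed, 5 open.
Each open branch fixes some atoms; the unmentioned ones are free. Counting distinct full assignments: branch {Q=1, R=0} (P, S) contributes 4 new; branch {Q=1, S=1} (P, R) contributes 2 new; branch {R=1, S=1} (P, Q) contributes 2 new; branch {Q=0, R=1} (P, S) contributes 2 new; branch {P=0} (Q, R, S) contributes 3 new. Total: 13.

13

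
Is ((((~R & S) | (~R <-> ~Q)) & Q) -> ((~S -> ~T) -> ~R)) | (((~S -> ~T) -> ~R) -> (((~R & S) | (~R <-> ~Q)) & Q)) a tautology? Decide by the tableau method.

Assume the negation and expand:
Initial set: {~(((((~R & S) | (~R <-> ~Q)) & Q) -> ((~S -> ~T) -> ~R)) | (((~S -> ~T) -> ~R) -> (((~R & S) | (~R <-> ~Q)) & Q)))}.
~(((((~R & S) | (~R <-> ~Q)) & Q) -> ((~S -> ~T) -> ~R)) | (((~S -> ~T) -> ~R) -> (((~R & S) | (~R <-> ~Q)) & Q))): α-rule — add ~((((~R & S) | (~R <-> ~Q)) & Q) -> ((~S -> ~T) -> ~R)), ~(((~S -> ~T) -> ~R) -> (((~R & S) | (~R <-> ~Q)) & Q)).
~((((~R & S) | (~R <-> ~Q)) & Q) -> ((~S -> ~T) -> ~R)): α-rule — add (((~R & S) | (~R <-> ~Q)) & Q), ~((~S -> ~T) -> ~R).
~(((~S -> ~T) -> ~R) -> (((~R & S) | (~R <-> ~Q)) & Q)): α-rule — add ((~S -> ~T) -> ~R), ~(((~R & S) | (~R <-> ~Q)) & Q).
(((~R & S) | (~R <-> ~Q)) & Q): α-rule — add ((~R & S) | (~R <-> ~Q)), Q.
~((~S -> ~T) -> ~R): α-rule — add (~S -> ~T), ~~R.
((~S -> ~T) -> ~R): β-rule — branch into ~(~S -> ~T)  //  ~R.
  branch 1 (add ~(~S -> ~T)):
    ~(~S -> ~T): α-rule — add ~S, ~~T.
    ~(((~R & S) | (~R <-> ~Q)) & Q): β-rule — branch into ~((~R & S) | (~R <-> ~Q))  //  ~Q.
      branch 1.1 (add ~((~R & S) | (~R <-> ~Q))):
        ~((~R & S) | (~R <-> ~Q)): α-rule — add ~(~R & S), ~(~R <-> ~Q).
        ((~R & S) | (~R <-> ~Q)): β-rule — branch into (~R & S)  //  (~R <-> ~Q).
          branch 1.1.1 (add (~R & S)):
            (~R & S): α-rule — add ~R, S.
            × closes — contains both R and ~R.
          branch 1.1.2 (add (~R <-> ~Q)):
            (~S -> ~T): β-rule — branch into ~~S  //  ~T.
              branch 1.1.2.1 (add ~~S):
                × closes — contains both S and ~S.
              branch 1.1.2.2 (add ~T):
                × closes — contains both T and ~T.
      branch 1.2 (add ~Q):
        × closes — contains both Q and ~Q.
  branch 2 (add ~R):
    × closes — contains both R and ~R.
All 5 branches close.
Every branch closed, so the negation is unsatisfiable and the formula is valid.

Valid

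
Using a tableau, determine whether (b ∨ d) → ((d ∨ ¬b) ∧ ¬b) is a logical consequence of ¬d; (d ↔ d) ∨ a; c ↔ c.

Initial set: {¬d; ((d ↔ d) ∨ a); (c ↔ c); ¬((b ∨ d) → ((d ∨ ¬b) ∧ ¬b))}.
¬((b ∨ d) → ((d ∨ ¬b) ∧ ¬b)): α-rule — add (b ∨ d), ¬((d ∨ ¬b) ∧ ¬b).
((d ↔ d) ∨ a): β-rule — branch into (d ↔ d)  //  a.
  branch 1 (add (d ↔ d)):
    (c ↔ c): β-rule — branch into c, c  //  ¬c, ¬c.
      branch 1.1 (add c, c):
        (b ∨ d): β-rule — branch into b  //  d.
          branch 1.1.1 (add b):
            ¬((d ∨ ¬b) ∧ ¬b): β-rule — branch into ¬(d ∨ ¬b)  //  ¬¬b.
              branch 1.1.1.1 (add ¬(d ∨ ¬b)):
                ¬(d ∨ ¬b): α-rule — add ¬d, ¬¬b.
                (d ↔ d): β-rule — branch into d, d  //  ¬d, ¬d.
                  branch 1.1.1.1.1 (add d, d):
                    × closes — contains both d and ¬d.
                  branch 1.1.1.1.2 (add ¬d, ¬d):
                    ○ open, literals {b=true, c=true, d=false}.
              branch 1.1.1.2 (add ¬¬b):
                (d ↔ d): β-rule — branch into d, d  //  ¬d, ¬d.
                  branch 1.1.1.2.1 (add d, d):
                    × closes — contains both d and ¬d.
                  branch 1.1.1.2.2 (add ¬d, ¬d):
                    ○ open, literals {b=true, c=true, d=false}.
          branch 1.1.2 (add d):
            × closes — contains both d and ¬d.
      branch 1.2 (add ¬c, ¬c):
        (b ∨ d): β-rule — branch into b  //  d.
          branch 1.2.1 (add b):
            ¬((d ∨ ¬b) ∧ ¬b): β-rule — branch into ¬(d ∨ ¬b)  //  ¬¬b.
              branch 1.2.1.1 (add ¬(d ∨ ¬b)):
                ¬(d ∨ ¬b): α-rule — add ¬d, ¬¬b.
                (d ↔ d): β-rule — branch into d, d  //  ¬d, ¬d.
                  branch 1.2.1.1.1 (add d, d):
                    × closes — contains both d and ¬d.
                  branch 1.2.1.1.2 (add ¬d, ¬d):
                    ○ open, literals {b=true, c=false, d=false}.
              branch 1.2.1.2 (add ¬¬b):
                (d ↔ d): β-rule — branch into d, d  //  ¬d, ¬d.
                  branch 1.2.1.2.1 (add d, d):
                    × closes — contains both d and ¬d.
                  branch 1.2.1.2.2 (add ¬d, ¬d):
                    ○ open, literals {b=true, c=false, d=false}.
          branch 1.2.2 (add d):
            × closes — contains both d and ¬d.
  branch 2 (add a):
    (c ↔ c): β-rule — branch into c, c  //  ¬c, ¬c.
      branch 2.1 (add c, c):
        (b ∨ d): β-rule — branch into b  //  d.
          branch 2.1.1 (add b):
            ¬((d ∨ ¬b) ∧ ¬b): β-rule — branch into ¬(d ∨ ¬b)  //  ¬¬b.
              branch 2.1.1.1 (add ¬(d ∨ ¬b)):
                ¬(d ∨ ¬b): α-rule — add ¬d, ¬¬b.
                ○ open, literals {a=true, b=true, c=true, d=false}.
              branch 2.1.1.2 (add ¬¬b):
                ○ open, literals {a=true, b=true, c=true, d=false}.
          branch 2.1.2 (add d):
            × closes — contains both d and ¬d.
      branch 2.2 (add ¬c, ¬c):
        (b ∨ d): β-rule — branch into b  //  d.
          branch 2.2.1 (add b):
            ¬((d ∨ ¬b) ∧ ¬b): β-rule — branch into ¬(d ∨ ¬b)  //  ¬¬b.
              branch 2.2.1.1 (add ¬(d ∨ ¬b)):
                ¬(d ∨ ¬b): α-rule — add ¬d, ¬¬b.
                ○ open, literals {a=true, b=true, c=false, d=false}.
              branch 2.2.1.2 (add ¬¬b):
                ○ open, literals {a=true, b=true, c=false, d=false}.
          branch 2.2.2 (add d):
            × closes — contains both d and ¬d.
8 branches closed, 8 open.
An open branch gives a countermodel: b=true, c=true, d=false (unmentioned atoms arbitrary); the premises hold there but the conclusion fails.

No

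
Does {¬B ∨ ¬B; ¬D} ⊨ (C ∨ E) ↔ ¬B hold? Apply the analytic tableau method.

Initial set: {(¬B ∨ ¬B); ¬D; ¬((C ∨ E) ↔ ¬B)}.
(¬B ∨ ¬B): β-rule — branch into ¬B  //  ¬B.
  branch 1 (add ¬B):
    ¬((C ∨ E) ↔ ¬B): β-rule — branch into (C ∨ E), ¬¬B  //  ¬(C ∨ E), ¬B.
      branch 1.1 (add (C ∨ E), ¬¬B):
        × closes — contains both B and ¬B.
      branch 1.2 (add ¬(C ∨ E), ¬B):
        ¬(C ∨ E): α-rule — add ¬C, ¬E.
        ○ open, literals {B=0, C=0, D=0, E=0}.
  branch 2 (add ¬B):
    ¬((C ∨ E) ↔ ¬B): β-rule — branch into (C ∨ E), ¬¬B  //  ¬(C ∨ E), ¬B.
      branch 2.1 (add (C ∨ E), ¬¬B):
        × closes — contains both B and ¬B.
      branch 2.2 (add ¬(C ∨ E), ¬B):
        ¬(C ∨ E): α-rule — add ¬C, ¬E.
        ○ open, literals {B=0, C=0, D=0, E=0}.
2 branches closed, 2 open.
An open branch gives a countermodel: B=0, C=0, D=0, E=0 (unmentioned atoms arbitrary); the premises hold there but the conclusion fails.

No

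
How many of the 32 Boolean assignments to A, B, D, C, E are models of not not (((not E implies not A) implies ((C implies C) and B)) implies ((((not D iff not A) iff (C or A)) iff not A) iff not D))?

Initial set: {not not (((not E implies not A) implies ((C implies C) and B)) implies ((((not D iff not A) iff (C or A)) iff not A) iff not D))}.
not not (((not E implies not A) implies ((C implies C) and B)) implies ((((not D iff not A) iff (C or A)) iff not A) iff not D)): drop double negation, giving (((not E implies not A) implies ((C implies C) and B)) implies ((((not D iff not A) iff (C or A)) iff not A) iff not D)).
(((not E implies not A) implies ((C implies C) and B)) implies ((((not D iff not A) iff (C or A)) iff not A) iff not D)): β-rule — branch into not ((not E implies not A) implies ((C implies C) and B))  //  ((((not D iff not A) iff (C or A)) iff not A) iff not D).
  branch 1 (add not ((not E implies not A) implies ((C implies C) and B))):
    not ((not E implies not A) implies ((C implies C) and B)): α-rule — add (not E implies not A), not ((C implies C) and B).
    (not E implies not A): β-rule — branch into not not E  //  not A.
      branch 1.1 (add not not E):
        not ((C implies C) and B): β-rule — branch into not (C implies C)  //  not B.
          branch 1.1.1 (add not (C implies C)):
            not (C implies C): α-rule — add C, not C.
            × closes — contains both C and not C.
          branch 1.1.2 (add not B):
            ○ open, literals {B=0, E=1}.
      branch 1.2 (add not A):
        not ((C implies C) and B): β-rule — branch into not (C implies C)  //  not B.
          branch 1.2.1 (add not (C implies C)):
            not (C implies C): α-rule — add C, not C.
            × closes — contains both C and not C.
          branch 1.2.2 (add not B):
            ○ open, literals {A=0, B=0}.
  branch 2 (add ((((not D iff not A) iff (C or A)) iff not A) iff not D)):
    ((((not D iff not A) iff (C or A)) iff not A) iff not D): β-rule — branch into (((not D iff not A) iff (C or A)) iff not A), not D  //  not (((not D iff not A) iff (C or A)) iff not A), not not D.
      branch 2.1 (add (((not D iff not A) iff (C or A)) iff not A), not D):
        (((not D iff not A) iff (C or A)) iff not A): β-rule — branch into ((not D iff not A) iff (C or A)), not A  //  not ((not D iff not A) iff (C or A)), not not A.
          branch 2.1.1 (add ((not D iff not A) iff (C or A)), not A):
            ((not D iff not A) iff (C or A)): β-rule — branch into (not D iff not A), (C or A)  //  not (not D iff not A), not (C or A).
              branch 2.1.1.1 (add (not D iff not A), (C or A)):
                (not D iff not A): β-rule — branch into not D, not A  //  not not D, not not A.
                  branch 2.1.1.1.1 (add not D, not A):
                    (C or A): β-rule — branch into C  //  A.
                      branch 2.1.1.1.1.1 (add C):
                        ○ open, literals {A=0, C=1, D=0}.
                      branch 2.1.1.1.1.2 (add A):
                        × closes — contains both A and not A.
                  branch 2.1.1.1.2 (add not not D, not not A):
                    × closes — contains both D and not D.
              branch 2.1.1.2 (add not (not D iff not A), not (C or A)):
                not (C or A): α-rule — add not C, not A.
                not (not D iff not A): β-rule — branch into not D, not not A  //  not not D, not A.
                  branch 2.1.1.2.1 (add not D, not not A):
                    × closes — contains both A and not A.
                  branch 2.1.1.2.2 (add not not D, not A):
                    × closes — contains both D and not D.
          branch 2.1.2 (add not ((not D iff not A) iff (C or A)), not not A):
            not ((not D iff not A) iff (C or A)): β-rule — branch into (not D iff not A), not (C or A)  //  not (not D iff not A), (C or A).
              branch 2.1.2.1 (add (not D iff not A), not (C or A)):
                not (C or A): α-rule — add not C, not A.
                × closes — contains both A and not A.
              branch 2.1.2.2 (add not (not D iff not A), (C or A)):
                not (not D iff not A): β-rule — branch into not D, not not A  //  not not D, not A.
                  branch 2.1.2.2.1 (add not D, not not A):
                    (C or A): β-rule — branch into C  //  A.
                      branch 2.1.2.2.1.1 (add C):
                        ○ open, literals {A=1, C=1, D=0}.
                      branch 2.1.2.2.1.2 (add A):
                        ○ open, literals {A=1, D=0}.
                  branch 2.1.2.2.2 (add not not D, not A):
                    × closes — contains both D and not D.
      branch 2.2 (add not (((not D iff not A) iff (C or A)) iff not A), not not D):
        not (((not D iff not A) iff (C or A)) iff not A): β-rule — branch into ((not D iff not A) iff (C or A)), not not A  //  not ((not D iff not A) iff (C or A)), not A.
          branch 2.2.1 (add ((not D iff not A) iff (C or A)), not not A):
            ((not D iff not A) iff (C or A)): β-rule — branch into (not D iff not A), (C or A)  //  not (not D iff not A), not (C or A).
              branch 2.2.1.1 (add (not D iff not A), (C or A)):
                (not D iff not A): β-rule — branch into not D, not A  //  not not D, not not A.
                  branch 2.2.1.1.1 (add not D, not A):
                    × closes — contains both D and not D.
                  branch 2.2.1.1.2 (add not not D, not not A):
                    (C or A): β-rule — branch into C  //  A.
                      branch 2.2.1.1.2.1 (add C):
                        ○ open, literals {A=1, C=1, D=1}.
                      branch 2.2.1.1.2.2 (add A):
                        ○ open, literals {A=1, D=1}.
              branch 2.2.1.2 (add not (not D iff not A), not (C or A)):
                not (C or A): α-rule — add not C, not A.
                × closes — contains both A and not A.
          branch 2.2.2 (add not ((not D iff not A) iff (C or A)), not A):
            not ((not D iff not A) iff (C or A)): β-rule — branch into (not D iff not A), not (C or A)  //  not (not D iff not A), (C or A).
              branch 2.2.2.1 (add (not D iff not A), not (C or A)):
                not (C or A): α-rule — add not C, not A.
                (not D iff not A): β-rule — branch into not D, not A  //  not not D, not not A.
                  branch 2.2.2.1.1 (add not D, not A):
                    × closes — contains both D and not D.
                  branch 2.2.2.1.2 (add not not D, not not A):
                    × closes — contains both A and not A.
              branch 2.2.2.2 (add not (not D iff not A), (C or A)):
                not (not D iff not A): β-rule — branch into not D, not not A  //  not not D, not A.
                  branch 2.2.2.2.1 (add not D, not not A):
                    × closes — contains both D and not D.
                  branch 2.2.2.2.2 (add not not D, not A):
                    (C or A): β-rule — branch into C  //  A.
                      branch 2.2.2.2.2.1 (add C):
                        ○ open, literals {A=0, C=1, D=1}.
                      branch 2.2.2.2.2.2 (add A):
                        × closes — contains both A and not A.
14 branches closed, 8 open.
Each open branch fixes some atoms; the unmentioned ones are free. Counting distinct full assignments: branch {B=0, E=1} (A, D, C) contributes 8 new; branch {A=0, B=0} (D, C, E) contributes 4 new; branch {A=0, C=1, D=0} (B, E) contributes 2 new; branch {A=1, C=1, D=0} (B, E) contributes 3 new; branch {A=1, D=0} (B, C, E) contributes 3 new; branch {A=1, C=1, D=1} (B, E) contributes 3 new; branch {A=1, D=1} (B, C, E) contributes 3 new; branch {A=0, C=1, D=1} (B, E) contributes 2 new. Total: 28.

28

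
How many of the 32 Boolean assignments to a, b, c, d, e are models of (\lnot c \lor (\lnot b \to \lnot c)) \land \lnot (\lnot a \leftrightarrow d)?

Initial set: {((\lnot c \lor (\lnot b \to \lnot c)) \land \lnot (\lnot a \leftrightarrow d))}.
((\lnot c \lor (\lnot b \to \lnot c)) \land \lnot (\lnot a \leftrightarrow d)): α-rule — add (\lnot c \lor (\lnot b \to \lnot c)), \lnot (\lnot a \leftrightarrow d).
(\lnot c \lor (\lnot b \to \lnot c)): β-rule — branch into \lnot c  //  (\lnot b \to \lnot c).
  branch 1 (add \lnot c):
    \lnot (\lnot a \leftrightarrow d): β-rule — branch into \lnot a, \lnot d  //  \lnot \lnot a, d.
      branch 1.1 (add \lnot a, \lnot d):
        ○ open, literals {a=false, c=false, d=false}.
      branch 1.2 (add \lnot \lnot a, d):
        ○ open, literals {a=true, c=false, d=true}.
  branch 2 (add (\lnot b \to \lnot c)):
    \lnot (\lnot a \leftrightarrow d): β-rule — branch into \lnot a, \lnot d  //  \lnot \lnot a, d.
      branch 2.1 (add \lnot a, \lnot d):
        (\lnot b \to \lnot c): β-rule — branch into \lnot \lnot b  //  \lnot c.
          branch 2.1.1 (add \lnot \lnot b):
            ○ open, literals {a=false, b=true, d=false}.
          branch 2.1.2 (add \lnot c):
            ○ open, literals {a=false, c=false, d=false}.
      branch 2.2 (add \lnot \lnot a, d):
        (\lnot b \to \lnot c): β-rule — branch into \lnot \lnot b  //  \lnot c.
          branch 2.2.1 (add \lnot \lnot b):
            ○ open, literals {a=true, b=true, d=true}.
          branch 2.2.2 (add \lnot c):
            ○ open, literals {a=true, c=false, d=true}.
0 branches closed, 6 open.
Each open branch fixes some atoms; the unmentioned ones are free. Counting distinct full assignments: branch {a=false, c=false, d=false} (b, e) contributes 4 new; branch {a=true, c=false, d=true} (b, e) contributes 4 new; branch {a=false, b=true, d=false} (c, e) contributes 2 new; branch {a=false, c=false, d=false} (b, e) contributes 0 new; branch {a=true, b=true, d=true} (c, e) contributes 2 new; branch {a=true, c=false, d=true} (b, e) contributes 0 new. Total: 12.

12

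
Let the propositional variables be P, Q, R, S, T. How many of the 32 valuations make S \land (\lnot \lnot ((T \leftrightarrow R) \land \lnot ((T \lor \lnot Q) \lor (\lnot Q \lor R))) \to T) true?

14

Initial set: {(S \land (\lnot \lnot ((T \leftrightarrow R) \land \lnot ((T \lor \lnot Q) \lor (\lnot Q \lor R))) \to T))}.
(S \land (\lnot \lnot ((T \leftrightarrow R) \land \lnot ((T \lor \lnot Q) \lor (\lnot Q \lor R))) \to T)): α-rule — add S, (\lnot \lnot ((T \leftrightarrow R) \land \lnot ((T \lor \lnot Q) \lor (\lnot Q \lor R))) \to T).
(\lnot \lnot ((T \leftrightarrow R) \land \lnot ((T \lor \lnot Q) \lor (\lnot Q \lor R))) \to T): β-rule — branch into \lnot \lnot \lnot ((T \leftrightarrow R) \land \lnot ((T \lor \lnot Q) \lor (\lnot Q \lor R)))  //  T.
  branch 1 (add \lnot \lnot \lnot ((T \leftrightarrow R) \land \lnot ((T \lor \lnot Q) \lor (\lnot Q \lor R)))):
    \lnot \lnot \lnot ((T \leftrightarrow R) \land \lnot ((T \lor \lnot Q) \lor (\lnot Q \lor R))): drop double negation, giving \lnot ((T \leftrightarrow R) \land \lnot ((T \lor \lnot Q) \lor (\lnot Q \lor R))).
    \lnot ((T \leftrightarrow R) \land \lnot ((T \lor \lnot Q) \lor (\lnot Q \lor R))): β-rule — branch into \lnot (T \leftrightarrow R)  //  \lnot \lnot ((T \lor \lnot Q) \lor (\lnot Q \lor R)).
      branch 1.1 (add \lnot (T \leftrightarrow R)):
        \lnot (T \leftrightarrow R): β-rule — branch into T, \lnot R  //  \lnot T, R.
          branch 1.1.1 (add T, \lnot R):
            ○ open, literals {R=0, S=1, T=1}.
          branch 1.1.2 (add \lnot T, R):
            ○ open, literals {R=1, S=1, T=0}.
      branch 1.2 (add \lnot \lnot ((T \lor \lnot Q) \lor (\lnot Q \lor R))):
        \lnot \lnot ((T \lor \lnot Q) \lor (\lnot Q \lor R)): β-rule — branch into (T \lor \lnot Q)  //  (\lnot Q \lor R).
          branch 1.2.1 (add (T \lor \lnot Q)):
            (T \lor \lnot Q): β-rule — branch into T  //  \lnot Q.
              branch 1.2.1.1 (add T):
                ○ open, literals {S=1, T=1}.
              branch 1.2.1.2 (add \lnot Q):
                ○ open, literals {Q=0, S=1}.
          branch 1.2.2 (add (\lnot Q \lor R)):
            (\lnot Q \lor R): β-rule — branch into \lnot Q  //  R.
              branch 1.2.2.1 (add \lnot Q):
                ○ open, literals {Q=0, S=1}.
              branch 1.2.2.2 (add R):
                ○ open, literals {R=1, S=1}.
  branch 2 (add T):
    ○ open, literals {S=1, T=1}.
0 branches closed, 7 open.
Each open branch fixes some atoms; the unmentioned ones are free. Counting distinct full assignments: branch {R=0, S=1, T=1} (P, Q) contributes 4 new; branch {R=1, S=1, T=0} (P, Q) contributes 4 new; branch {S=1, T=1} (P, Q, R) contributes 4 new; branch {Q=0, S=1} (P, R, T) contributes 2 new; branch {Q=0, S=1} (P, R, T) contributes 0 new; branch {R=1, S=1} (P, Q, T) contributes 0 new; branch {S=1, T=1} (P, Q, R) contributes 0 new. Total: 14.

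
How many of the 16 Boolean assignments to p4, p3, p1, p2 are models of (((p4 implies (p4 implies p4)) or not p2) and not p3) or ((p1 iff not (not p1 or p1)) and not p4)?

10

Initial set: {T ((((p4 implies (p4 implies p4)) or not p2) and not p3) or ((p1 iff not (not p1 or p1)) and not p4))}.
T ((((p4 implies (p4 implies p4)) or not p2) and not p3) or ((p1 iff not (not p1 or p1)) and not p4)): β-rule — branch into T (((p4 implies (p4 implies p4)) or not p2) and not p3)  //  T ((p1 iff not (not p1 or p1)) and not p4).
  branch 1 (add T (((p4 implies (p4 implies p4)) or not p2) and not p3)):
    T (((p4 implies (p4 implies p4)) or not p2) and not p3): α-rule — add T ((p4 implies (p4 implies p4)) or not p2), T not p3.
    T ((p4 implies (p4 implies p4)) or not p2): β-rule — branch into T (p4 implies (p4 implies p4))  //  T not p2.
      branch 1.1 (add T (p4 implies (p4 implies p4))):
        T (p4 implies (p4 implies p4)): β-rule — branch into F p4  //  T (p4 implies p4).
          branch 1.1.1 (add F p4):
            ○ open, literals {p3=0, p4=0}.
          branch 1.1.2 (add T (p4 implies p4)):
            T (p4 implies p4): β-rule — branch into F p4  //  T p4.
              branch 1.1.2.1 (add F p4):
                ○ open, literals {p3=0, p4=0}.
              branch 1.1.2.2 (add T p4):
                ○ open, literals {p3=0, p4=1}.
      branch 1.2 (add T not p2):
        ○ open, literals {p2=0, p3=0}.
  branch 2 (add T ((p1 iff not (not p1 or p1)) and not p4)):
    T ((p1 iff not (not p1 or p1)) and not p4): α-rule — add T (p1 iff not (not p1 or p1)), T not p4.
    T (p1 iff not (not p1 or p1)): β-rule — branch into T p1, T not (not p1 or p1)  //  F p1, F not (not p1 or p1).
      branch 2.1 (add T p1, T not (not p1 or p1)):
        T not (not p1 or p1): α-rule — add F not p1, F p1.
        × closes — contains both p1 and not p1.
      branch 2.2 (add F p1, F not (not p1 or p1)):
        F not (not p1 or p1): β-rule — branch into T not p1  //  T p1.
          branch 2.2.1 (add T not p1):
            ○ open, literals {p1=0, p4=0}.
          branch 2.2.2 (add T p1):
            × closes — contains both p1 and not p1.
2 branches closed, 5 open.
Each open branch fixes some atoms; the unmentioned ones are free. Counting distinct full assignments: branch {p3=0, p4=0} (p1, p2) contributes 4 new; branch {p3=0, p4=0} (p1, p2) contributes 0 new; branch {p3=0, p4=1} (p1, p2) contributes 4 new; branch {p2=0, p3=0} (p4, p1) contributes 0 new; branch {p1=0, p4=0} (p3, p2) contributes 2 new. Total: 10.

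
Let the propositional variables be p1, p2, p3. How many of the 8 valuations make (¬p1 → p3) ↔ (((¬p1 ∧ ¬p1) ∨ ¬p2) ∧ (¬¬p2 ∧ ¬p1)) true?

2

Initial set: {((¬p1 → p3) ↔ (((¬p1 ∧ ¬p1) ∨ ¬p2) ∧ (¬¬p2 ∧ ¬p1)))}.
((¬p1 → p3) ↔ (((¬p1 ∧ ¬p1) ∨ ¬p2) ∧ (¬¬p2 ∧ ¬p1))): β-rule — branch into (¬p1 → p3), (((¬p1 ∧ ¬p1) ∨ ¬p2) ∧ (¬¬p2 ∧ ¬p1))  //  ¬(¬p1 → p3), ¬(((¬p1 ∧ ¬p1) ∨ ¬p2) ∧ (¬¬p2 ∧ ¬p1)).
  branch 1 (add (¬p1 → p3), (((¬p1 ∧ ¬p1) ∨ ¬p2) ∧ (¬¬p2 ∧ ¬p1))):
    (((¬p1 ∧ ¬p1) ∨ ¬p2) ∧ (¬¬p2 ∧ ¬p1)): α-rule — add ((¬p1 ∧ ¬p1) ∨ ¬p2), (¬¬p2 ∧ ¬p1).
    (¬¬p2 ∧ ¬p1): α-rule — add ¬¬p2, ¬p1.
    ¬¬p2: drop double negation, giving p2.
    (¬p1 → p3): β-rule — branch into ¬¬p1  //  p3.
      branch 1.1 (add ¬¬p1):
        × closes — contains both p1 and ¬p1.
      branch 1.2 (add p3):
        ((¬p1 ∧ ¬p1) ∨ ¬p2): β-rule — branch into (¬p1 ∧ ¬p1)  //  ¬p2.
          branch 1.2.1 (add (¬p1 ∧ ¬p1)):
            (¬p1 ∧ ¬p1): α-rule — add ¬p1, ¬p1.
            ○ open, literals {p1=F, p2=T, p3=T}.
          branch 1.2.2 (add ¬p2):
            × closes — contains both p2 and ¬p2.
  branch 2 (add ¬(¬p1 → p3), ¬(((¬p1 ∧ ¬p1) ∨ ¬p2) ∧ (¬¬p2 ∧ ¬p1))):
    ¬(¬p1 → p3): α-rule — add ¬p1, ¬p3.
    ¬(((¬p1 ∧ ¬p1) ∨ ¬p2) ∧ (¬¬p2 ∧ ¬p1)): β-rule — branch into ¬((¬p1 ∧ ¬p1) ∨ ¬p2)  //  ¬(¬¬p2 ∧ ¬p1).
      branch 2.1 (add ¬((¬p1 ∧ ¬p1) ∨ ¬p2)):
        ¬((¬p1 ∧ ¬p1) ∨ ¬p2): α-rule — add ¬(¬p1 ∧ ¬p1), ¬¬p2.
        ¬(¬p1 ∧ ¬p1): β-rule — branch into ¬¬p1  //  ¬¬p1.
          branch 2.1.1 (add ¬¬p1):
            × closes — contains both p1 and ¬p1.
          branch 2.1.2 (add ¬¬p1):
            × closes — contains both p1 and ¬p1.
      branch 2.2 (add ¬(¬¬p2 ∧ ¬p1)):
        ¬(¬¬p2 ∧ ¬p1): β-rule — branch into ¬¬¬p2  //  ¬¬p1.
          branch 2.2.1 (add ¬¬¬p2):
            ¬¬¬p2: drop double negation, giving ¬p2.
            ○ open, literals {p1=F, p2=F, p3=F}.
          branch 2.2.2 (add ¬¬p1):
            × closes — contains both p1 and ¬p1.
5 branches closed, 2 open.
Each open branch fixes some atoms; the unmentioned ones are free. Counting distinct full assignments: branch {p1=F, p2=T, p3=T} (none free) contributes 1 new; branch {p1=F, p2=F, p3=F} (none free) contributes 1 new. Total: 2.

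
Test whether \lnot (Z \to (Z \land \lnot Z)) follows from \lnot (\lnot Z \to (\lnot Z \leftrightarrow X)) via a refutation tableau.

Initial set: {T \lnot (\lnot Z \to (\lnot Z \leftrightarrow X)); F \lnot (Z \to (Z \land \lnot Z))}.
T \lnot (\lnot Z \to (\lnot Z \leftrightarrow X)): α-rule — add T \lnot Z, F (\lnot Z \leftrightarrow X).
F \lnot (Z \to (Z \land \lnot Z)): β-rule — branch into F Z  //  T (Z \land \lnot Z).
  branch 1 (add F Z):
    F (\lnot Z \leftrightarrow X): β-rule — branch into T \lnot Z, F X  //  F \lnot Z, T X.
      branch 1.1 (add T \lnot Z, F X):
        ○ open, literals {X=0, Z=0}.
      branch 1.2 (add F \lnot Z, T X):
        × closes — contains both Z and \lnot Z.
  branch 2 (add T (Z \land \lnot Z)):
    T (Z \land \lnot Z): α-rule — add T Z, T \lnot Z.
    × closes — contains both Z and \lnot Z.
2 branches closed, 1 open.
An open branch gives a countermodel: X=0, Z=0 (unmentioned atoms arbitrary); the premises hold there but the conclusion fails.

No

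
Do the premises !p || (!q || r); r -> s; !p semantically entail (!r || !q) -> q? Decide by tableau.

No

Initial set: {T (!p || (!q || r)); T (r -> s); T !p; F ((!r || !q) -> q)}.
F ((!r || !q) -> q): α-rule — add T (!r || !q), F q.
T (!p || (!q || r)): β-rule — branch into T !p  //  T (!q || r).
  branch 1 (add T !p):
    T (r -> s): β-rule — branch into F r  //  T s.
      branch 1.1 (add F r):
        T (!r || !q): β-rule — branch into T !r  //  T !q.
          branch 1.1.1 (add T !r):
            ○ open, literals {p=false, q=false, r=false}.
          branch 1.1.2 (add T !q):
            ○ open, literals {p=false, q=false, r=false}.
      branch 1.2 (add T s):
        T (!r || !q): β-rule — branch into T !r  //  T !q.
          branch 1.2.1 (add T !r):
            ○ open, literals {p=false, q=false, r=false, s=true}.
          branch 1.2.2 (add T !q):
            ○ open, literals {p=false, q=false, s=true}.
  branch 2 (add T (!q || r)):
    T (r -> s): β-rule — branch into F r  //  T s.
      branch 2.1 (add F r):
        T (!r || !q): β-rule — branch into T !r  //  T !q.
          branch 2.1.1 (add T !r):
            T (!q || r): β-rule — branch into T !q  //  T r.
              branch 2.1.1.1 (add T !q):
                ○ open, literals {p=false, q=false, r=false}.
              branch 2.1.1.2 (add T r):
                × closes — contains both r and !r.
          branch 2.1.2 (add T !q):
            T (!q || r): β-rule — branch into T !q  //  T r.
              branch 2.1.2.1 (add T !q):
                ○ open, literals {p=false, q=false, r=false}.
              branch 2.1.2.2 (add T r):
                × closes — contains both r and !r.
      branch 2.2 (add T s):
        T (!r || !q): β-rule — branch into T !r  //  T !q.
          branch 2.2.1 (add T !r):
            T (!q || r): β-rule — branch into T !q  //  T r.
              branch 2.2.1.1 (add T !q):
                ○ open, literals {p=false, q=false, r=false, s=true}.
              branch 2.2.1.2 (add T r):
                × closes — contains both r and !r.
          branch 2.2.2 (add T !q):
            T (!q || r): β-rule — branch into T !q  //  T r.
              branch 2.2.2.1 (add T !q):
                ○ open, literals {p=false, q=false, s=true}.
              branch 2.2.2.2 (add T r):
                ○ open, literals {p=false, q=false, r=true, s=true}.
3 branches closed, 9 open.
An open branch gives a countermodel: p=false, q=false, r=false (unmentioned atoms arbitrary); the premises hold there but the conclusion fails.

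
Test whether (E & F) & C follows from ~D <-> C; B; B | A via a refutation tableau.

No

Initial set: {(~D <-> C); B; (B | A); ~((E & F) & C)}.
(~D <-> C): β-rule — branch into ~D, C  //  ~~D, ~C.
  branch 1 (add ~D, C):
    (B | A): β-rule — branch into B  //  A.
      branch 1.1 (add B):
        ~((E & F) & C): β-rule — branch into ~(E & F)  //  ~C.
          branch 1.1.1 (add ~(E & F)):
            ~(E & F): β-rule — branch into ~E  //  ~F.
              branch 1.1.1.1 (add ~E):
                ○ open, literals {B=T, C=T, D=F, E=F}.
              branch 1.1.1.2 (add ~F):
                ○ open, literals {B=T, C=T, D=F, F=F}.
          branch 1.1.2 (add ~C):
            × closes — contains both C and ~C.
      branch 1.2 (add A):
        ~((E & F) & C): β-rule — branch into ~(E & F)  //  ~C.
          branch 1.2.1 (add ~(E & F)):
            ~(E & F): β-rule — branch into ~E  //  ~F.
              branch 1.2.1.1 (add ~E):
                ○ open, literals {A=T, B=T, C=T, D=F, E=F}.
              branch 1.2.1.2 (add ~F):
                ○ open, literals {A=T, B=T, C=T, D=F, F=F}.
          branch 1.2.2 (add ~C):
            × closes — contains both C and ~C.
  branch 2 (add ~~D, ~C):
    (B | A): β-rule — branch into B  //  A.
      branch 2.1 (add B):
        ~((E & F) & C): β-rule — branch into ~(E & F)  //  ~C.
          branch 2.1.1 (add ~(E & F)):
            ~(E & F): β-rule — branch into ~E  //  ~F.
              branch 2.1.1.1 (add ~E):
                ○ open, literals {B=T, C=F, D=T, E=F}.
              branch 2.1.1.2 (add ~F):
                ○ open, literals {B=T, C=F, D=T, F=F}.
          branch 2.1.2 (add ~C):
            ○ open, literals {B=T, C=F, D=T}.
      branch 2.2 (add A):
        ~((E & F) & C): β-rule — branch into ~(E & F)  //  ~C.
          branch 2.2.1 (add ~(E & F)):
            ~(E & F): β-rule — branch into ~E  //  ~F.
              branch 2.2.1.1 (add ~E):
                ○ open, literals {A=T, B=T, C=F, D=T, E=F}.
              branch 2.2.1.2 (add ~F):
                ○ open, literals {A=T, B=T, C=F, D=T, F=F}.
          branch 2.2.2 (add ~C):
            ○ open, literals {A=T, B=T, C=F, D=T}.
2 branches closed, 10 open.
An open branch gives a countermodel: B=T, C=T, D=F, E=F (unmentioned atoms arbitrary); the premises hold there but the conclusion fails.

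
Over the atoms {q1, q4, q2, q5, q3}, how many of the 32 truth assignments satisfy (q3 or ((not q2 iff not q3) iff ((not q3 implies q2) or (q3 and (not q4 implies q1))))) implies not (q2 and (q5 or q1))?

Initial set: {T ((q3 or ((not q2 iff not q3) iff ((not q3 implies q2) or (q3 and (not q4 implies q1))))) implies not (q2 and (q5 or q1)))}.
T ((q3 or ((not q2 iff not q3) iff ((not q3 implies q2) or (q3 and (not q4 implies q1))))) implies not (q2 and (q5 or q1))): β-rule — branch into F (q3 or ((not q2 iff not q3) iff ((not q3 implies q2) or (q3 and (not q4 implies q1)))))  //  T not (q2 and (q5 or q1)).
  branch 1 (add F (q3 or ((not q2 iff not q3) iff ((not q3 implies q2) or (q3 and (not q4 implies q1)))))):
    F (q3 or ((not q2 iff not q3) iff ((not q3 implies q2) or (q3 and (not q4 implies q1))))): α-rule — add F q3, F ((not q2 iff not q3) iff ((not q3 implies q2) or (q3 and (not q4 implies q1)))).
    F ((not q2 iff not q3) iff ((not q3 implies q2) or (q3 and (not q4 implies q1)))): β-rule — branch into T (not q2 iff not q3), F ((not q3 implies q2) or (q3 and (not q4 implies q1)))  //  F (not q2 iff not q3), T ((not q3 implies q2) or (q3 and (not q4 implies q1))).
      branch 1.1 (add T (not q2 iff not q3), F ((not q3 implies q2) or (q3 and (not q4 implies q1)))):
        F ((not q3 implies q2) or (q3 and (not q4 implies q1))): α-rule — add F (not q3 implies q2), F (q3 and (not q4 implies q1)).
        F (not q3 implies q2): α-rule — add T not q3, F q2.
        T (not q2 iff not q3): β-rule — branch into T not q2, T not q3  //  F not q2, F not q3.
          branch 1.1.1 (add T not q2, T not q3):
            F (q3 and (not q4 implies q1)): β-rule — branch into F q3  //  F (not q4 implies q1).
              branch 1.1.1.1 (add F q3):
                ○ open, literals {q2=false, q3=false}.
              branch 1.1.1.2 (add F (not q4 implies q1)):
                F (not q4 implies q1): α-rule — add T not q4, F q1.
                ○ open, literals {q1=false, q2=false, q3=false, q4=false}.
          branch 1.1.2 (add F not q2, F not q3):
            × closes — contains both q2 and not q2.
      branch 1.2 (add F (not q2 iff not q3), T ((not q3 implies q2) or (q3 and (not q4 implies q1)))):
        F (not q2 iff not q3): β-rule — branch into T not q2, F not q3  //  F not q2, T not q3.
          branch 1.2.1 (add T not q2, F not q3):
            × closes — contains both q3 and not q3.
          branch 1.2.2 (add F not q2, T not q3):
            T ((not q3 implies q2) or (q3 and (not q4 implies q1))): β-rule — branch into T (not q3 implies q2)  //  T (q3 and (not q4 implies q1)).
              branch 1.2.2.1 (add T (not q3 implies q2)):
                T (not q3 implies q2): β-rule — branch into F not q3  //  T q2.
                  branch 1.2.2.1.1 (add F not q3):
                    × closes — contains both q3 and not q3.
                  branch 1.2.2.1.2 (add T q2):
                    ○ open, literals {q2=true, q3=false}.
              branch 1.2.2.2 (add T (q3 and (not q4 implies q1))):
                T (q3 and (not q4 implies q1)): α-rule — add T q3, T (not q4 implies q1).
                × closes — contains both q3 and not q3.
  branch 2 (add T not (q2 and (q5 or q1))):
    T not (q2 and (q5 or q1)): β-rule — branch into F q2  //  F (q5 or q1).
      branch 2.1 (add F q2):
        ○ open, literals {q2=false}.
      branch 2.2 (add F (q5 or q1)):
        F (q5 or q1): α-rule — add F q5, F q1.
        ○ open, literals {q1=false, q5=false}.
4 branches closed, 5 open.
Each open branch fixes some atoms; the unmentioned ones are free. Counting distinct full assignments: branch {q2=false, q3=false} (q1, q4, q5) contributes 8 new; branch {q1=false, q2=false, q3=false, q4=false} (q5) contributes 0 new; branch {q2=true, q3=false} (q1, q4, q5) contributes 8 new; branch {q2=false} (q1, q4, q5, q3) contributes 8 new; branch {q1=false, q5=false} (q4, q2, q3) contributes 2 new. Total: 26.

26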